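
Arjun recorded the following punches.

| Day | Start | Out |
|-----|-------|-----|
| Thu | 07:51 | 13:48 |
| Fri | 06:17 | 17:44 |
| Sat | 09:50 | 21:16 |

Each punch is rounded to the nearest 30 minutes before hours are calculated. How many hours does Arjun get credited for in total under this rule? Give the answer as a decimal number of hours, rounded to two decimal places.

Thu: in 07:51→08:00, out 13:48→14:00; 6 h 0 min
Fri: in 06:17→06:30, out 17:44→17:30; 11 h 0 min
Sat: in 09:50→10:00, out 21:16→21:30; 11 h 30 min
Total credited: 28 h 30 min.

28.50 hours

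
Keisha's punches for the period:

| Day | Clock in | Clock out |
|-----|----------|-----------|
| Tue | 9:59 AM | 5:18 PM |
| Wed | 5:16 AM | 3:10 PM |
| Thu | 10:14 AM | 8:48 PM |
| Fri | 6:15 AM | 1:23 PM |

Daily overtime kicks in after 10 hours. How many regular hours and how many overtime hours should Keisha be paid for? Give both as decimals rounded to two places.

Tue: 9:59 AM–5:18 PM = 7 h 19 min
Wed: 5:16 AM–3:10 PM = 9 h 54 min
Thu: 10:14 AM–8:48 PM = 10 h 34 min
Fri: 6:15 AM–1:23 PM = 7 h 8 min
Tue reg 7 h 19 min / OT 0 h 0 min; Wed reg 9 h 54 min / OT 0 h 0 min; Thu reg 10 h 0 min / OT 0 h 34 min; Fri reg 7 h 8 min / OT 0 h 0 min.
Totals: regular 34 h 21 min, overtime 0 h 34 min.

Regular 34.35 hours, overtime 0.57 hours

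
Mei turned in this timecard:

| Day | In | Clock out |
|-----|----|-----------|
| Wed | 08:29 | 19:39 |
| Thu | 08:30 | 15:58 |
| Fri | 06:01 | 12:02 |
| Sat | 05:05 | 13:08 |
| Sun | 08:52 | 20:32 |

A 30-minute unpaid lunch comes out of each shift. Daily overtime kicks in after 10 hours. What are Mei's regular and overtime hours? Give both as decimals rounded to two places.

Wed: 08:29–19:39 = 11 h 10 min; less 30 min break → 10 h 40 min
Thu: 08:30–15:58 = 7 h 28 min; less 30 min break → 6 h 58 min
Fri: 06:01–12:02 = 6 h 1 min; less 30 min break → 5 h 31 min
Sat: 05:05–13:08 = 8 h 3 min; less 30 min break → 7 h 33 min
Sun: 08:52–20:32 = 11 h 40 min; less 30 min break → 11 h 10 min
Wed reg 10 h 0 min / OT 0 h 40 min; Thu reg 6 h 58 min / OT 0 h 0 min; Fri reg 5 h 31 min / OT 0 h 0 min; Sat reg 7 h 33 min / OT 0 h 0 min; Sun reg 10 h 0 min / OT 1 h 10 min.
Totals: regular 40 h 2 min, overtime 1 h 50 min.

Regular 40.03 hours, overtime 1.83 hours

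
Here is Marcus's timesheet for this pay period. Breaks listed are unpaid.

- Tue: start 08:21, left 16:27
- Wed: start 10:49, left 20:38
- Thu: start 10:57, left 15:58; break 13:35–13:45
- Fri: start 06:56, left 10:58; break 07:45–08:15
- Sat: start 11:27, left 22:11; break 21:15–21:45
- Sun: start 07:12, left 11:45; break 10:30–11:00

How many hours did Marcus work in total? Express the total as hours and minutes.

40 h 35 min

Tue: 08:21–16:27 = 8 h 6 min
Wed: 10:49–20:38 = 9 h 49 min
Thu: 10:57–15:58 = 5 h 1 min; less 10 min break → 4 h 51 min
Fri: 06:56–10:58 = 4 h 2 min; less 30 min break → 3 h 32 min
Sat: 11:27–22:11 = 10 h 44 min; less 30 min break → 10 h 14 min
Sun: 07:12–11:45 = 4 h 33 min; less 30 min break → 4 h 3 min
Total: 8 h 6 min + 9 h 49 min + 4 h 51 min + 3 h 32 min + 10 h 14 min + 4 h 3 min = 40 h 35 min.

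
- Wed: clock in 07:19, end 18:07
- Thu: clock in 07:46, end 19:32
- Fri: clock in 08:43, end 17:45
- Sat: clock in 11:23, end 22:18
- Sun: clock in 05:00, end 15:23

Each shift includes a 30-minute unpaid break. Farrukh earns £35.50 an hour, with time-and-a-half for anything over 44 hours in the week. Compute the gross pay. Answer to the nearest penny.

Wed: 07:19–18:07 = 10 h 48 min; less 30 min break → 10 h 18 min
Thu: 07:46–19:32 = 11 h 46 min; less 30 min break → 11 h 16 min
Fri: 08:43–17:45 = 9 h 2 min; less 30 min break → 8 h 32 min
Sat: 11:23–22:18 = 10 h 55 min; less 30 min break → 10 h 25 min
Sun: 05:00–15:23 = 10 h 23 min; less 30 min break → 9 h 53 min
Total worked: 50 h 24 min = 3024 min.
Regular 44 h 0 min = 2640 min at £35.50/h; overtime 6 h 24 min = 384 min at £53.25/h.
Pay = (2640 × £35.50 + 384 × £53.25) ÷ 60 = £1902.80.

£1902.80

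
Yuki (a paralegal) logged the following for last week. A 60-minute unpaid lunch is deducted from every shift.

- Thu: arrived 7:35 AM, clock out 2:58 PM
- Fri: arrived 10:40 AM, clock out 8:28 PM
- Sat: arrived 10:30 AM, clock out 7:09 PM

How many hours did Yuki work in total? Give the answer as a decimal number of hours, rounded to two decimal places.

22.83 hours

Thu: 7:35 AM–2:58 PM = 7 h 23 min; less 60 min break → 6 h 23 min
Fri: 10:40 AM–8:28 PM = 9 h 48 min; less 60 min break → 8 h 48 min
Sat: 10:30 AM–7:09 PM = 8 h 39 min; less 60 min break → 7 h 39 min
Total: 6 h 23 min + 8 h 48 min + 7 h 39 min = 22 h 50 min.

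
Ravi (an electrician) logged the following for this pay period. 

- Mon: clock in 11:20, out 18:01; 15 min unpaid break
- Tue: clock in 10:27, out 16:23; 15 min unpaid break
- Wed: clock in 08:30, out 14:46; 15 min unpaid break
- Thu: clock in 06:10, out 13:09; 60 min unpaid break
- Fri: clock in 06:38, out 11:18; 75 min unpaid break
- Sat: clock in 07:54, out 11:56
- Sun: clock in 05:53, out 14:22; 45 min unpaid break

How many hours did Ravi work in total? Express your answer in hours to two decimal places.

Mon: 11:20–18:01 = 6 h 41 min; less 15 min break → 6 h 26 min
Tue: 10:27–16:23 = 5 h 56 min; less 15 min break → 5 h 41 min
Wed: 08:30–14:46 = 6 h 16 min; less 15 min break → 6 h 1 min
Thu: 06:10–13:09 = 6 h 59 min; less 60 min break → 5 h 59 min
Fri: 06:38–11:18 = 4 h 40 min; less 75 min break → 3 h 25 min
Sat: 07:54–11:56 = 4 h 2 min
Sun: 05:53–14:22 = 8 h 29 min; less 45 min break → 7 h 44 min
Total: 6 h 26 min + 5 h 41 min + 6 h 1 min + 5 h 59 min + 3 h 25 min + 4 h 2 min + 7 h 44 min = 39 h 18 min.

39.30 hours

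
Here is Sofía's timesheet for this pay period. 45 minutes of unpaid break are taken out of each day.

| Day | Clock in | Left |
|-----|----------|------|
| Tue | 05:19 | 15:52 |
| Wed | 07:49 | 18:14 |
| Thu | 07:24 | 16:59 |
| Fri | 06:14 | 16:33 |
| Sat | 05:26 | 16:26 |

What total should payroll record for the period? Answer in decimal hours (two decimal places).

Tue: 05:19–15:52 = 10 h 33 min; less 45 min break → 9 h 48 min
Wed: 07:49–18:14 = 10 h 25 min; less 45 min break → 9 h 40 min
Thu: 07:24–16:59 = 9 h 35 min; less 45 min break → 8 h 50 min
Fri: 06:14–16:33 = 10 h 19 min; less 45 min break → 9 h 34 min
Sat: 05:26–16:26 = 11 h 0 min; less 45 min break → 10 h 15 min
Total: 9 h 48 min + 9 h 40 min + 8 h 50 min + 9 h 34 min + 10 h 15 min = 48 h 7 min.

48.12 hours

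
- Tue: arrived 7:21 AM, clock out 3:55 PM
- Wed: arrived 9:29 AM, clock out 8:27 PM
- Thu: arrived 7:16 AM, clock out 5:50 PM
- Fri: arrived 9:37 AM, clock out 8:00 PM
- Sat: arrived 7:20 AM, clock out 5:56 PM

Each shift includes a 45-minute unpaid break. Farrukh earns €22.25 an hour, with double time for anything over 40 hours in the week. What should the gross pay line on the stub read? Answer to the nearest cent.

€1216.33

Tue: 7:21 AM–3:55 PM = 8 h 34 min; less 45 min break → 7 h 49 min
Wed: 9:29 AM–8:27 PM = 10 h 58 min; less 45 min break → 10 h 13 min
Thu: 7:16 AM–5:50 PM = 10 h 34 min; less 45 min break → 9 h 49 min
Fri: 9:37 AM–8:00 PM = 10 h 23 min; less 45 min break → 9 h 38 min
Sat: 7:20 AM–5:56 PM = 10 h 36 min; less 45 min break → 9 h 51 min
Total worked: 47 h 20 min = 2840 min.
Regular 40 h 0 min = 2400 min at €22.25/h; overtime 7 h 20 min = 440 min at €44.50/h.
Pay = (2400 × €22.25 + 440 × €44.50) ÷ 60 = €1216.33.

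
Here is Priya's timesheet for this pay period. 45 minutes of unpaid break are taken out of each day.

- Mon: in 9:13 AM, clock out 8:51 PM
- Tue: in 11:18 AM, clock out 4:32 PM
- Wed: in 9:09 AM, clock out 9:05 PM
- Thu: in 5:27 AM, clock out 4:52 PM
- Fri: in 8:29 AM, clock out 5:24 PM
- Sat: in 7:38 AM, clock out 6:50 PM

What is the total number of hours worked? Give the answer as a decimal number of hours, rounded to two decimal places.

Mon: 9:13 AM–8:51 PM = 11 h 38 min; less 45 min break → 10 h 53 min
Tue: 11:18 AM–4:32 PM = 5 h 14 min; less 45 min break → 4 h 29 min
Wed: 9:09 AM–9:05 PM = 11 h 56 min; less 45 min break → 11 h 11 min
Thu: 5:27 AM–4:52 PM = 11 h 25 min; less 45 min break → 10 h 40 min
Fri: 8:29 AM–5:24 PM = 8 h 55 min; less 45 min break → 8 h 10 min
Sat: 7:38 AM–6:50 PM = 11 h 12 min; less 45 min break → 10 h 27 min
Total: 10 h 53 min + 4 h 29 min + 11 h 11 min + 10 h 40 min + 8 h 10 min + 10 h 27 min = 55 h 50 min.

55.83 hours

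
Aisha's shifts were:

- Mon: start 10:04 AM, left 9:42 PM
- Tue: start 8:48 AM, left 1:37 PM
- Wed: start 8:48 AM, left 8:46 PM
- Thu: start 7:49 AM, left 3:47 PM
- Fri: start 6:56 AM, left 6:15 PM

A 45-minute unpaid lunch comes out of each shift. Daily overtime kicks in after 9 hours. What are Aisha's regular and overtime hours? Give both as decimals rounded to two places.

Mon: 10:04 AM–9:42 PM = 11 h 38 min; less 45 min break → 10 h 53 min
Tue: 8:48 AM–1:37 PM = 4 h 49 min; less 45 min break → 4 h 4 min
Wed: 8:48 AM–8:46 PM = 11 h 58 min; less 45 min break → 11 h 13 min
Thu: 7:49 AM–3:47 PM = 7 h 58 min; less 45 min break → 7 h 13 min
Fri: 6:56 AM–6:15 PM = 11 h 19 min; less 45 min break → 10 h 34 min
Mon reg 9 h 0 min / OT 1 h 53 min; Tue reg 4 h 4 min / OT 0 h 0 min; Wed reg 9 h 0 min / OT 2 h 13 min; Thu reg 7 h 13 min / OT 0 h 0 min; Fri reg 9 h 0 min / OT 1 h 34 min.
Totals: regular 38 h 17 min, overtime 5 h 40 min.

Regular 38.28 hours, overtime 5.67 hours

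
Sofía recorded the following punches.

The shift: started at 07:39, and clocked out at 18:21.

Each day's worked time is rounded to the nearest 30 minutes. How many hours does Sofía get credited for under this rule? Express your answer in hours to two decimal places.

The shift: 07:39–18:21 = 10 h 42 min → rounds to 10 h 30 min

10.50 hours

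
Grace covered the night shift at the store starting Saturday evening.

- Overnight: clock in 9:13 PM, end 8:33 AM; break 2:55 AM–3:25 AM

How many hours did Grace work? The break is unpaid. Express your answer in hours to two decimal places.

10.83 hours

Overnight: 9:13 PM → midnight = 2 h 47 min; midnight → 8:33 AM = 8 h 33 min; span 11 h 20 min; less 30 min break → 10 h 50 min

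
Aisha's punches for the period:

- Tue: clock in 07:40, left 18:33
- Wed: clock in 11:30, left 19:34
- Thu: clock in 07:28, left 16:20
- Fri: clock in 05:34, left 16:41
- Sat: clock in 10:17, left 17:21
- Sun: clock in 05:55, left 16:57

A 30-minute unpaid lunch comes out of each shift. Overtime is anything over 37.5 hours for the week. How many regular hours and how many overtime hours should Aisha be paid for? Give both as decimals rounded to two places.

Regular 37.50 hours, overtime 16.53 hours

Tue: 07:40–18:33 = 10 h 53 min; less 30 min break → 10 h 23 min
Wed: 11:30–19:34 = 8 h 4 min; less 30 min break → 7 h 34 min
Thu: 07:28–16:20 = 8 h 52 min; less 30 min break → 8 h 22 min
Fri: 05:34–16:41 = 11 h 7 min; less 30 min break → 10 h 37 min
Sat: 10:17–17:21 = 7 h 4 min; less 30 min break → 6 h 34 min
Sun: 05:55–16:57 = 11 h 2 min; less 30 min break → 10 h 32 min
Total worked: 54 h 2 min = 54.03 h.
Threshold 37.5 h → overtime 16 h 32 min, regular 37 h 30 min.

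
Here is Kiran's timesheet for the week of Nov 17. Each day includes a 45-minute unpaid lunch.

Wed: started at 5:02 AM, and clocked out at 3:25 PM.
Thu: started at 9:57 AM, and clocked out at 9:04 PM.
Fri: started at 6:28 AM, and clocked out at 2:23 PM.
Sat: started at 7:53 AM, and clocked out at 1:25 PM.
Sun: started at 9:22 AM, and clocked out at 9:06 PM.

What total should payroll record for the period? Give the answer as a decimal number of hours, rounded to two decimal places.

Wed: 5:02 AM–3:25 PM = 10 h 23 min; less 45 min break → 9 h 38 min
Thu: 9:57 AM–9:04 PM = 11 h 7 min; less 45 min break → 10 h 22 min
Fri: 6:28 AM–2:23 PM = 7 h 55 min; less 45 min break → 7 h 10 min
Sat: 7:53 AM–1:25 PM = 5 h 32 min; less 45 min break → 4 h 47 min
Sun: 9:22 AM–9:06 PM = 11 h 44 min; less 45 min break → 10 h 59 min
Total: 9 h 38 min + 10 h 22 min + 7 h 10 min + 4 h 47 min + 10 h 59 min = 42 h 56 min.

42.93 hours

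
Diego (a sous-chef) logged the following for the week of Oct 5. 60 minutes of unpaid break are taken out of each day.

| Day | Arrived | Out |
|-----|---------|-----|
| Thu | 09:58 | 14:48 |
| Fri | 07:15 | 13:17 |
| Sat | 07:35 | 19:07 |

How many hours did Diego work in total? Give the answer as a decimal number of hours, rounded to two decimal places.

Thu: 09:58–14:48 = 4 h 50 min; less 60 min break → 3 h 50 min
Fri: 07:15–13:17 = 6 h 2 min; less 60 min break → 5 h 2 min
Sat: 07:35–19:07 = 11 h 32 min; less 60 min break → 10 h 32 min
Total: 3 h 50 min + 5 h 2 min + 10 h 32 min = 19 h 24 min.

19.40 hours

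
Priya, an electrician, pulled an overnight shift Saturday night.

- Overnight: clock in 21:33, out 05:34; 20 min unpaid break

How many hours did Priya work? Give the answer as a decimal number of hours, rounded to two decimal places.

Overnight: 21:33 → midnight = 2 h 27 min; midnight → 05:34 = 5 h 34 min; span 8 h 1 min; less 20 min break → 7 h 41 min

7.68 hours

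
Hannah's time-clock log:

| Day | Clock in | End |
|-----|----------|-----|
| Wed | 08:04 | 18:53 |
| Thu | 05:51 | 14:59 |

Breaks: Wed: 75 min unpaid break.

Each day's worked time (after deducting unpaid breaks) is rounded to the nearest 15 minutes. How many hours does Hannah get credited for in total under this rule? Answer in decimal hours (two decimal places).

Wed: 08:04–18:53 = 10 h 49 min − 75 min = 9 h 34 min → rounds to 9 h 30 min
Thu: 05:51–14:59 = 9 h 8 min → rounds to 9 h 15 min
Total credited: 18 h 45 min.

18.75 hours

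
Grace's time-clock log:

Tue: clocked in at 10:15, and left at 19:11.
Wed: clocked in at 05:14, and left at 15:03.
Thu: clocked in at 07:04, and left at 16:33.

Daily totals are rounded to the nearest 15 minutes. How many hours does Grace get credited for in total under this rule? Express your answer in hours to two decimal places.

Tue: 10:15–19:11 = 8 h 56 min → rounds to 9 h 0 min
Wed: 05:14–15:03 = 9 h 49 min → rounds to 9 h 45 min
Thu: 07:04–16:33 = 9 h 29 min → rounds to 9 h 30 min
Total credited: 28 h 15 min.

28.25 hours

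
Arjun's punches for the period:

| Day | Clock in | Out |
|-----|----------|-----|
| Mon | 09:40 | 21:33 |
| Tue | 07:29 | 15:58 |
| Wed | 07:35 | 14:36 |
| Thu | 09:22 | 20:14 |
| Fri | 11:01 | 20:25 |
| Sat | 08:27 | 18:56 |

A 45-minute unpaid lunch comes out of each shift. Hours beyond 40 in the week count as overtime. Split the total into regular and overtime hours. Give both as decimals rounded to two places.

Regular 40.00 hours, overtime 13.63 hours

Mon: 09:40–21:33 = 11 h 53 min; less 45 min break → 11 h 8 min
Tue: 07:29–15:58 = 8 h 29 min; less 45 min break → 7 h 44 min
Wed: 07:35–14:36 = 7 h 1 min; less 45 min break → 6 h 16 min
Thu: 09:22–20:14 = 10 h 52 min; less 45 min break → 10 h 7 min
Fri: 11:01–20:25 = 9 h 24 min; less 45 min break → 8 h 39 min
Sat: 08:27–18:56 = 10 h 29 min; less 45 min break → 9 h 44 min
Total worked: 53 h 38 min = 53.63 h.
Threshold 40 h → overtime 13 h 38 min, regular 40 h 0 min.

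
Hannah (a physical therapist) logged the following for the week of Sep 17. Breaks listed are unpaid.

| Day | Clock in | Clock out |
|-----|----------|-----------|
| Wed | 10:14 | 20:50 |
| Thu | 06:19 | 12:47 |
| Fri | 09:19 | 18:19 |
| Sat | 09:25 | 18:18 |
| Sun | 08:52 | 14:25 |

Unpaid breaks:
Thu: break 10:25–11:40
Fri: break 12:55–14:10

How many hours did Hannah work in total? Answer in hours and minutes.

Wed: 10:14–20:50 = 10 h 36 min
Thu: 06:19–12:47 = 6 h 28 min; less 75 min break → 5 h 13 min
Fri: 09:19–18:19 = 9 h 0 min; less 75 min break → 7 h 45 min
Sat: 09:25–18:18 = 8 h 53 min
Sun: 08:52–14:25 = 5 h 33 min
Total: 10 h 36 min + 5 h 13 min + 7 h 45 min + 8 h 53 min + 5 h 33 min = 38 h 0 min.

38 h 0 min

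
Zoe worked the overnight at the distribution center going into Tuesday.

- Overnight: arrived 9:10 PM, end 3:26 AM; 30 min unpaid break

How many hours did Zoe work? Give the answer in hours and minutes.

Overnight: 9:10 PM → midnight = 2 h 50 min; midnight → 3:26 AM = 3 h 26 min; span 6 h 16 min; less 30 min break → 5 h 46 min

5 h 46 min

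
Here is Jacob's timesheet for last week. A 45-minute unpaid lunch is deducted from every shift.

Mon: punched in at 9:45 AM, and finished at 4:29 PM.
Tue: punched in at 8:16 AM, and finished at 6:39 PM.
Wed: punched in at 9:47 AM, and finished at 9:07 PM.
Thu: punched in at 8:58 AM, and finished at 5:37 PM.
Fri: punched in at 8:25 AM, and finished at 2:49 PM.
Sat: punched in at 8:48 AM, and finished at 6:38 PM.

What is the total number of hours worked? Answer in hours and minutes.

48 h 50 min

Mon: 9:45 AM–4:29 PM = 6 h 44 min; less 45 min break → 5 h 59 min
Tue: 8:16 AM–6:39 PM = 10 h 23 min; less 45 min break → 9 h 38 min
Wed: 9:47 AM–9:07 PM = 11 h 20 min; less 45 min break → 10 h 35 min
Thu: 8:58 AM–5:37 PM = 8 h 39 min; less 45 min break → 7 h 54 min
Fri: 8:25 AM–2:49 PM = 6 h 24 min; less 45 min break → 5 h 39 min
Sat: 8:48 AM–6:38 PM = 9 h 50 min; less 45 min break → 9 h 5 min
Total: 5 h 59 min + 9 h 38 min + 10 h 35 min + 7 h 54 min + 5 h 39 min + 9 h 5 min = 48 h 50 min.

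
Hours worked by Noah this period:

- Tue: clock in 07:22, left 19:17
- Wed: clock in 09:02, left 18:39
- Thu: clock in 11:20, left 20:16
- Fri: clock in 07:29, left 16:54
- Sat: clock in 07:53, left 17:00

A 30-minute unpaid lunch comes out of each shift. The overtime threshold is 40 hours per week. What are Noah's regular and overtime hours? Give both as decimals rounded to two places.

Tue: 07:22–19:17 = 11 h 55 min; less 30 min break → 11 h 25 min
Wed: 09:02–18:39 = 9 h 37 min; less 30 min break → 9 h 7 min
Thu: 11:20–20:16 = 8 h 56 min; less 30 min break → 8 h 26 min
Fri: 07:29–16:54 = 9 h 25 min; less 30 min break → 8 h 55 min
Sat: 07:53–17:00 = 9 h 7 min; less 30 min break → 8 h 37 min
Total worked: 46 h 30 min = 46.50 h.
Threshold 40 h → overtime 6 h 30 min, regular 40 h 0 min.

Regular 40.00 hours, overtime 6.50 hours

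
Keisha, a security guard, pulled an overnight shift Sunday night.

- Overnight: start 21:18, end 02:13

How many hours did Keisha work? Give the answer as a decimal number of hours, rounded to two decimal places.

Overnight: 21:18 → midnight = 2 h 42 min; midnight → 02:13 = 2 h 13 min; span 4 h 55 min

4.92 hours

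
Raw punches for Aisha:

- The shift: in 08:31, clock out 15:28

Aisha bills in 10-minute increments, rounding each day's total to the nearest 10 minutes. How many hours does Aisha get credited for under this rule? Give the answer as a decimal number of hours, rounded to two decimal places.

7.00 hours

The shift: 08:31–15:28 = 6 h 57 min → rounds to 7 h 0 min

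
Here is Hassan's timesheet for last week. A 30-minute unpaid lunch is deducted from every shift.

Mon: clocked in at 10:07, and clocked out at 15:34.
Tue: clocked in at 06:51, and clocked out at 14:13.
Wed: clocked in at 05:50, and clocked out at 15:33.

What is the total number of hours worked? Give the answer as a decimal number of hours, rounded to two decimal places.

21.03 hours

Mon: 10:07–15:34 = 5 h 27 min; less 30 min break → 4 h 57 min
Tue: 06:51–14:13 = 7 h 22 min; less 30 min break → 6 h 52 min
Wed: 05:50–15:33 = 9 h 43 min; less 30 min break → 9 h 13 min
Total: 4 h 57 min + 6 h 52 min + 9 h 13 min = 21 h 2 min.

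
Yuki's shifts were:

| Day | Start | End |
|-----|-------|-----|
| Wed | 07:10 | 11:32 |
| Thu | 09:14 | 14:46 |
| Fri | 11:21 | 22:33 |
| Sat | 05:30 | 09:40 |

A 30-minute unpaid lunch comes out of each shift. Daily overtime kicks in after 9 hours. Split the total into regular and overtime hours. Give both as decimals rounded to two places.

Regular 21.57 hours, overtime 1.70 hours

Wed: 07:10–11:32 = 4 h 22 min; less 30 min break → 3 h 52 min
Thu: 09:14–14:46 = 5 h 32 min; less 30 min break → 5 h 2 min
Fri: 11:21–22:33 = 11 h 12 min; less 30 min break → 10 h 42 min
Sat: 05:30–09:40 = 4 h 10 min; less 30 min break → 3 h 40 min
Wed reg 3 h 52 min / OT 0 h 0 min; Thu reg 5 h 2 min / OT 0 h 0 min; Fri reg 9 h 0 min / OT 1 h 42 min; Sat reg 3 h 40 min / OT 0 h 0 min.
Totals: regular 21 h 34 min, overtime 1 h 42 min.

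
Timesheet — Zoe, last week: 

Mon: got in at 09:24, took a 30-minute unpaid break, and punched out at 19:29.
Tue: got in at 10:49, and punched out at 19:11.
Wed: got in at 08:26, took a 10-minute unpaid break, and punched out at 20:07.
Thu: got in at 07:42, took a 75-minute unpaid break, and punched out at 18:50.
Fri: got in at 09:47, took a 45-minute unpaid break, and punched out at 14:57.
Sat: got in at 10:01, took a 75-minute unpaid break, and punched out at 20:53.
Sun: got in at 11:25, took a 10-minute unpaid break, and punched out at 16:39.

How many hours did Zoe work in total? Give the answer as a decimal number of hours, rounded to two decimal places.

58.45 hours

Mon: 09:24–19:29 = 10 h 5 min; less 30 min break → 9 h 35 min
Tue: 10:49–19:11 = 8 h 22 min
Wed: 08:26–20:07 = 11 h 41 min; less 10 min break → 11 h 31 min
Thu: 07:42–18:50 = 11 h 8 min; less 75 min break → 9 h 53 min
Fri: 09:47–14:57 = 5 h 10 min; less 45 min break → 4 h 25 min
Sat: 10:01–20:53 = 10 h 52 min; less 75 min break → 9 h 37 min
Sun: 11:25–16:39 = 5 h 14 min; less 10 min break → 5 h 4 min
Total: 9 h 35 min + 8 h 22 min + 11 h 31 min + 9 h 53 min + 4 h 25 min + 9 h 37 min + 5 h 4 min = 58 h 27 min.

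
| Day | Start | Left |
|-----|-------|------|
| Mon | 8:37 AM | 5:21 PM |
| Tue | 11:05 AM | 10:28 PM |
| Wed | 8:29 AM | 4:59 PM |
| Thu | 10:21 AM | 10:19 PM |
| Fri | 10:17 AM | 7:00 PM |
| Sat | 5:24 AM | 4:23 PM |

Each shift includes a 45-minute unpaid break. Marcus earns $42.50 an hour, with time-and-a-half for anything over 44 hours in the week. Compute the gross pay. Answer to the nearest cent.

$2621.19

Mon: 8:37 AM–5:21 PM = 8 h 44 min; less 45 min break → 7 h 59 min
Tue: 11:05 AM–10:28 PM = 11 h 23 min; less 45 min break → 10 h 38 min
Wed: 8:29 AM–4:59 PM = 8 h 30 min; less 45 min break → 7 h 45 min
Thu: 10:21 AM–10:19 PM = 11 h 58 min; less 45 min break → 11 h 13 min
Fri: 10:17 AM–7:00 PM = 8 h 43 min; less 45 min break → 7 h 58 min
Sat: 5:24 AM–4:23 PM = 10 h 59 min; less 45 min break → 10 h 14 min
Total worked: 55 h 47 min = 3347 min.
Regular 44 h 0 min = 2640 min at $42.50/h; overtime 11 h 47 min = 707 min at $63.75/h.
Pay = (2640 × $42.50 + 707 × $63.75) ÷ 60 = $2621.19.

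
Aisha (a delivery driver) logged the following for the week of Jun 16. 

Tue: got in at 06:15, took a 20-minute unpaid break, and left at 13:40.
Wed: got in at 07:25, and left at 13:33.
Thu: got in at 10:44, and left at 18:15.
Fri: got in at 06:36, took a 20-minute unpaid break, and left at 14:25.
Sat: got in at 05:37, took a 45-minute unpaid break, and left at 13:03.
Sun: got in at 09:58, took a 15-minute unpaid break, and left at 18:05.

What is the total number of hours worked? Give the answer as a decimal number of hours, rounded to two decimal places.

42.77 hours

Tue: 06:15–13:40 = 7 h 25 min; less 20 min break → 7 h 5 min
Wed: 07:25–13:33 = 6 h 8 min
Thu: 10:44–18:15 = 7 h 31 min
Fri: 06:36–14:25 = 7 h 49 min; less 20 min break → 7 h 29 min
Sat: 05:37–13:03 = 7 h 26 min; less 45 min break → 6 h 41 min
Sun: 09:58–18:05 = 8 h 7 min; less 15 min break → 7 h 52 min
Total: 7 h 5 min + 6 h 8 min + 7 h 31 min + 7 h 29 min + 6 h 41 min + 7 h 52 min = 42 h 46 min.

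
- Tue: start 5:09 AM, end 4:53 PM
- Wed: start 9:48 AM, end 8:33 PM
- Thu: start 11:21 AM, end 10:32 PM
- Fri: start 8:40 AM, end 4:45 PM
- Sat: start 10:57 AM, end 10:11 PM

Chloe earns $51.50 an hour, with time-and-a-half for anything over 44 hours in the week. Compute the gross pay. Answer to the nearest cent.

Tue: 5:09 AM–4:53 PM = 11 h 44 min
Wed: 9:48 AM–8:33 PM = 10 h 45 min
Thu: 11:21 AM–10:32 PM = 11 h 11 min
Fri: 8:40 AM–4:45 PM = 8 h 5 min
Sat: 10:57 AM–10:11 PM = 11 h 14 min
Total worked: 52 h 59 min = 3179 min.
Regular 44 h 0 min = 2640 min at $51.50/h; overtime 8 h 59 min = 539 min at $77.25/h.
Pay = (2640 × $51.50 + 539 × $77.25) ÷ 60 = $2959.96.

$2959.96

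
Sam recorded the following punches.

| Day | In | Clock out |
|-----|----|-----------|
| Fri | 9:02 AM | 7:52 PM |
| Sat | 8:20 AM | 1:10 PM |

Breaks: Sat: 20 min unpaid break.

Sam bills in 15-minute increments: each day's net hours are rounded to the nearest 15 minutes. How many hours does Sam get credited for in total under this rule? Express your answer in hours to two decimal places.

15.25 hours

Fri: 9:02 AM–7:52 PM = 10 h 50 min → rounds to 10 h 45 min
Sat: 8:20 AM–1:10 PM = 4 h 50 min − 20 min = 4 h 30 min → rounds to 4 h 30 min
Total credited: 15 h 15 min.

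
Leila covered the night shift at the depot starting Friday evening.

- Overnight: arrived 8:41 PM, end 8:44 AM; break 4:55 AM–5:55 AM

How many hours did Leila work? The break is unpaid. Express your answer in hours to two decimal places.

11.05 hours

Overnight: 8:41 PM → midnight = 3 h 19 min; midnight → 8:44 AM = 8 h 44 min; span 12 h 3 min; less 60 min break → 11 h 3 min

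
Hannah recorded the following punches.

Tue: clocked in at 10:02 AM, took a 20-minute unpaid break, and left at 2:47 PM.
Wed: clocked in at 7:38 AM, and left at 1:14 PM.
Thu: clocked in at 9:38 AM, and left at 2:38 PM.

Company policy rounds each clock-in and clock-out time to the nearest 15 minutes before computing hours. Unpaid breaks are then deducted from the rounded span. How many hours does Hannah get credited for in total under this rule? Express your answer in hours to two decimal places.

Tue: in 10:02 AM→10:00 AM, out 2:47 PM→2:45 PM; 4 h 45 min − 20 min = 4 h 25 min
Wed: in 7:38 AM→7:45 AM, out 1:14 PM→1:15 PM; 5 h 30 min
Thu: in 9:38 AM→9:45 AM, out 2:38 PM→2:45 PM; 5 h 0 min
Total credited: 14 h 55 min.

14.92 hours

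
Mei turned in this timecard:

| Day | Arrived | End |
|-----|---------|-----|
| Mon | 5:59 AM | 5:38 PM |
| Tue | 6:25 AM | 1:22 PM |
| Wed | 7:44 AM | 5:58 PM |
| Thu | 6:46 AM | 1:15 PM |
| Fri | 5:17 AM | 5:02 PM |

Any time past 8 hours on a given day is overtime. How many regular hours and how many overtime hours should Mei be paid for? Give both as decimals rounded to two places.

Regular 37.43 hours, overtime 9.63 hours

Mon: 5:59 AM–5:38 PM = 11 h 39 min
Tue: 6:25 AM–1:22 PM = 6 h 57 min
Wed: 7:44 AM–5:58 PM = 10 h 14 min
Thu: 6:46 AM–1:15 PM = 6 h 29 min
Fri: 5:17 AM–5:02 PM = 11 h 45 min
Mon reg 8 h 0 min / OT 3 h 39 min; Tue reg 6 h 57 min / OT 0 h 0 min; Wed reg 8 h 0 min / OT 2 h 14 min; Thu reg 6 h 29 min / OT 0 h 0 min; Fri reg 8 h 0 min / OT 3 h 45 min.
Totals: regular 37 h 26 min, overtime 9 h 38 min.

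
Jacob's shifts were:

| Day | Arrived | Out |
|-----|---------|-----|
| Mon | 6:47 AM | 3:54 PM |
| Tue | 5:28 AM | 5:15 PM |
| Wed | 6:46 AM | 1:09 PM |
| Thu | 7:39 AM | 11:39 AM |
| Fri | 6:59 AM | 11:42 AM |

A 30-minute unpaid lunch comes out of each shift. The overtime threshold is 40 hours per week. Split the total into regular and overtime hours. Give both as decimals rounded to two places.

Mon: 6:47 AM–3:54 PM = 9 h 7 min; less 30 min break → 8 h 37 min
Tue: 5:28 AM–5:15 PM = 11 h 47 min; less 30 min break → 11 h 17 min
Wed: 6:46 AM–1:09 PM = 6 h 23 min; less 30 min break → 5 h 53 min
Thu: 7:39 AM–11:39 AM = 4 h 0 min; less 30 min break → 3 h 30 min
Fri: 6:59 AM–11:42 AM = 4 h 43 min; less 30 min break → 4 h 13 min
Total worked: 33 h 30 min = 33.50 h.
Threshold 40 h → overtime 0 h 0 min, regular 33 h 30 min.

Regular 33.50 hours, overtime 0.00 hours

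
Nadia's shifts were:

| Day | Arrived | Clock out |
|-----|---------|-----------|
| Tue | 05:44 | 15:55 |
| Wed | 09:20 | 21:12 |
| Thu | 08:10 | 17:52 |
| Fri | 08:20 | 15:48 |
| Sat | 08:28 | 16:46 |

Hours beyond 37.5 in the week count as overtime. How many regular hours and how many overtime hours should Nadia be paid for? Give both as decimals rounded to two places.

Tue: 05:44–15:55 = 10 h 11 min
Wed: 09:20–21:12 = 11 h 52 min
Thu: 08:10–17:52 = 9 h 42 min
Fri: 08:20–15:48 = 7 h 28 min
Sat: 08:28–16:46 = 8 h 18 min
Total worked: 47 h 31 min = 47.52 h.
Threshold 37.5 h → overtime 10 h 1 min, regular 37 h 30 min.

Regular 37.50 hours, overtime 10.02 hours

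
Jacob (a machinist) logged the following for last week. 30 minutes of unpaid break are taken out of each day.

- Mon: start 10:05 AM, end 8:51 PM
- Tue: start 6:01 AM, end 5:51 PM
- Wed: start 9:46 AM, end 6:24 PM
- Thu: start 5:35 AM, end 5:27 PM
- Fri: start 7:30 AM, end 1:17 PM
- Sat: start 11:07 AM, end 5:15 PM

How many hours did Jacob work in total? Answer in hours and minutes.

Mon: 10:05 AM–8:51 PM = 10 h 46 min; less 30 min break → 10 h 16 min
Tue: 6:01 AM–5:51 PM = 11 h 50 min; less 30 min break → 11 h 20 min
Wed: 9:46 AM–6:24 PM = 8 h 38 min; less 30 min break → 8 h 8 min
Thu: 5:35 AM–5:27 PM = 11 h 52 min; less 30 min break → 11 h 22 min
Fri: 7:30 AM–1:17 PM = 5 h 47 min; less 30 min break → 5 h 17 min
Sat: 11:07 AM–5:15 PM = 6 h 8 min; less 30 min break → 5 h 38 min
Total: 10 h 16 min + 11 h 20 min + 8 h 8 min + 11 h 22 min + 5 h 17 min + 5 h 38 min = 52 h 1 min.

52 h 1 min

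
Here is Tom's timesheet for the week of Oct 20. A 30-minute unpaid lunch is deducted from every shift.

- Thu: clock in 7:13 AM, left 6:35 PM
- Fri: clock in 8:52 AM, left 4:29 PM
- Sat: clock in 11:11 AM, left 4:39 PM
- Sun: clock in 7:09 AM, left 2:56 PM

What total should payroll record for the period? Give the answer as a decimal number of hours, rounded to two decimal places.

Thu: 7:13 AM–6:35 PM = 11 h 22 min; less 30 min break → 10 h 52 min
Fri: 8:52 AM–4:29 PM = 7 h 37 min; less 30 min break → 7 h 7 min
Sat: 11:11 AM–4:39 PM = 5 h 28 min; less 30 min break → 4 h 58 min
Sun: 7:09 AM–2:56 PM = 7 h 47 min; less 30 min break → 7 h 17 min
Total: 10 h 52 min + 7 h 7 min + 4 h 58 min + 7 h 17 min = 30 h 14 min.

30.23 hours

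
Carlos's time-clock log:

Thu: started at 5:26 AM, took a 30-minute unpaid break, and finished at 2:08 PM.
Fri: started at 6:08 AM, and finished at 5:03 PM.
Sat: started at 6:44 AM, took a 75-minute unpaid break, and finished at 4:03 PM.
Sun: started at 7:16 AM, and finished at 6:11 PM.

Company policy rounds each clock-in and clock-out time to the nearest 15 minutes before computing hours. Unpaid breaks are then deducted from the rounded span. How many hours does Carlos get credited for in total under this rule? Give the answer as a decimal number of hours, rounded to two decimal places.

Thu: in 5:26 AM→5:30 AM, out 2:08 PM→2:15 PM; 8 h 45 min − 30 min = 8 h 15 min
Fri: in 6:08 AM→6:15 AM, out 5:03 PM→5:00 PM; 10 h 45 min
Sat: in 6:44 AM→6:45 AM, out 4:03 PM→4:00 PM; 9 h 15 min − 75 min = 8 h 0 min
Sun: in 7:16 AM→7:15 AM, out 6:11 PM→6:15 PM; 11 h 0 min
Total credited: 38 h 0 min.

38.00 hours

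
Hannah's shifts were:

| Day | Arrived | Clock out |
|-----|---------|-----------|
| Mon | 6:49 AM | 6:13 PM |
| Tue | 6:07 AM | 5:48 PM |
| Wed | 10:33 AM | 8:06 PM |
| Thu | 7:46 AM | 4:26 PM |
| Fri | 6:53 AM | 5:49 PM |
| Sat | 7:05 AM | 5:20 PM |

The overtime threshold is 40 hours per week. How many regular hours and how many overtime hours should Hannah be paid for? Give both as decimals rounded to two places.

Regular 40.00 hours, overtime 22.48 hours

Mon: 6:49 AM–6:13 PM = 11 h 24 min
Tue: 6:07 AM–5:48 PM = 11 h 41 min
Wed: 10:33 AM–8:06 PM = 9 h 33 min
Thu: 7:46 AM–4:26 PM = 8 h 40 min
Fri: 6:53 AM–5:49 PM = 10 h 56 min
Sat: 7:05 AM–5:20 PM = 10 h 15 min
Total worked: 62 h 29 min = 62.48 h.
Threshold 40 h → overtime 22 h 29 min, regular 40 h 0 min.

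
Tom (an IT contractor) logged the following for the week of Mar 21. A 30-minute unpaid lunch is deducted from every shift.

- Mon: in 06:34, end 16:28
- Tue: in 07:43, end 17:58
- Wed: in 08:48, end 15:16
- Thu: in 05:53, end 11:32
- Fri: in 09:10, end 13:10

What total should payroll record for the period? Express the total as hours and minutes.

33 h 46 min

Mon: 06:34–16:28 = 9 h 54 min; less 30 min break → 9 h 24 min
Tue: 07:43–17:58 = 10 h 15 min; less 30 min break → 9 h 45 min
Wed: 08:48–15:16 = 6 h 28 min; less 30 min break → 5 h 58 min
Thu: 05:53–11:32 = 5 h 39 min; less 30 min break → 5 h 9 min
Fri: 09:10–13:10 = 4 h 0 min; less 30 min break → 3 h 30 min
Total: 9 h 24 min + 9 h 45 min + 5 h 58 min + 5 h 9 min + 3 h 30 min = 33 h 46 min.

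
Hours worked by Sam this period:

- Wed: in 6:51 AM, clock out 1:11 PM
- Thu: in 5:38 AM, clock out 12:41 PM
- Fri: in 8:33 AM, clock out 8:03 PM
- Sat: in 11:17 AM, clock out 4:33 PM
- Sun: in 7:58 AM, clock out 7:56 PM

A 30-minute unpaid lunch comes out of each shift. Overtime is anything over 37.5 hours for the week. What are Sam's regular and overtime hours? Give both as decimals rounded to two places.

Regular 37.50 hours, overtime 2.12 hours

Wed: 6:51 AM–1:11 PM = 6 h 20 min; less 30 min break → 5 h 50 min
Thu: 5:38 AM–12:41 PM = 7 h 3 min; less 30 min break → 6 h 33 min
Fri: 8:33 AM–8:03 PM = 11 h 30 min; less 30 min break → 11 h 0 min
Sat: 11:17 AM–4:33 PM = 5 h 16 min; less 30 min break → 4 h 46 min
Sun: 7:58 AM–7:56 PM = 11 h 58 min; less 30 min break → 11 h 28 min
Total worked: 39 h 37 min = 39.62 h.
Threshold 37.5 h → overtime 2 h 7 min, regular 37 h 30 min.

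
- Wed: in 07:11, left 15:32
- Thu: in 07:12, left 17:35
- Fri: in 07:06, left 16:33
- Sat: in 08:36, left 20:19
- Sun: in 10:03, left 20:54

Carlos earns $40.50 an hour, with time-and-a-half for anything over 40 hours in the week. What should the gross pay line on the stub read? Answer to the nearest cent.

Wed: 07:11–15:32 = 8 h 21 min
Thu: 07:12–17:35 = 10 h 23 min
Fri: 07:06–16:33 = 9 h 27 min
Sat: 08:36–20:19 = 11 h 43 min
Sun: 10:03–20:54 = 10 h 51 min
Total worked: 50 h 45 min = 3045 min.
Regular 40 h 0 min = 2400 min at $40.50/h; overtime 10 h 45 min = 645 min at $60.75/h.
Pay = (2400 × $40.50 + 645 × $60.75) ÷ 60 = $2273.06.

$2273.06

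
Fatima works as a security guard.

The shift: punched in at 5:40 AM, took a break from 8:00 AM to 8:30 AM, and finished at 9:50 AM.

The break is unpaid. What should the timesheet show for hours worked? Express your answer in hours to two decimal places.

3.67 hours

The shift: 5:40 AM–9:50 AM = 4 h 10 min; less 30 min break → 3 h 40 min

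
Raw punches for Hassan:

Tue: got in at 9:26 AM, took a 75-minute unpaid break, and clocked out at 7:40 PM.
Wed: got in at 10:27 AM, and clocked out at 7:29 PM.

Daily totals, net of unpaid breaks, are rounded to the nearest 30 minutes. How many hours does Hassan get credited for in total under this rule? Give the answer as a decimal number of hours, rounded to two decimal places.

Tue: 9:26 AM–7:40 PM = 10 h 14 min − 75 min = 8 h 59 min → rounds to 9 h 0 min
Wed: 10:27 AM–7:29 PM = 9 h 2 min → rounds to 9 h 0 min
Total credited: 18 h 0 min.

18.00 hours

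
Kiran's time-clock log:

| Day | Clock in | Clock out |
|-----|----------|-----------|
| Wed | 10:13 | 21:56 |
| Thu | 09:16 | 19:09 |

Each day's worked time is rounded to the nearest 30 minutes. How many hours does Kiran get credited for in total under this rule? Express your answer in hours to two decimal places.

21.50 hours

Wed: 10:13–21:56 = 11 h 43 min → rounds to 11 h 30 min
Thu: 09:16–19:09 = 9 h 53 min → rounds to 10 h 0 min
Total credited: 21 h 30 min.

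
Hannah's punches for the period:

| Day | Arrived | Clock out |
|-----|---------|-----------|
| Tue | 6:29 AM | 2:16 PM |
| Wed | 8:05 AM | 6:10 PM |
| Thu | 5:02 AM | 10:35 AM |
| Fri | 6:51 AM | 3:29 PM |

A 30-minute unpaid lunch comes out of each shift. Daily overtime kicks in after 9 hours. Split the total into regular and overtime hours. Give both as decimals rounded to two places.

Tue: 6:29 AM–2:16 PM = 7 h 47 min; less 30 min break → 7 h 17 min
Wed: 8:05 AM–6:10 PM = 10 h 5 min; less 30 min break → 9 h 35 min
Thu: 5:02 AM–10:35 AM = 5 h 33 min; less 30 min break → 5 h 3 min
Fri: 6:51 AM–3:29 PM = 8 h 38 min; less 30 min break → 8 h 8 min
Tue reg 7 h 17 min / OT 0 h 0 min; Wed reg 9 h 0 min / OT 0 h 35 min; Thu reg 5 h 3 min / OT 0 h 0 min; Fri reg 8 h 8 min / OT 0 h 0 min.
Totals: regular 29 h 28 min, overtime 0 h 35 min.

Regular 29.47 hours, overtime 0.58 hours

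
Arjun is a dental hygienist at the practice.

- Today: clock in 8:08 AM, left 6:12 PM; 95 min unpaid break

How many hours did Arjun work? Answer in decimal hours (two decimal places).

8.48 hours

Today: 8:08 AM–6:12 PM = 10 h 4 min; less 95 min break → 8 h 29 min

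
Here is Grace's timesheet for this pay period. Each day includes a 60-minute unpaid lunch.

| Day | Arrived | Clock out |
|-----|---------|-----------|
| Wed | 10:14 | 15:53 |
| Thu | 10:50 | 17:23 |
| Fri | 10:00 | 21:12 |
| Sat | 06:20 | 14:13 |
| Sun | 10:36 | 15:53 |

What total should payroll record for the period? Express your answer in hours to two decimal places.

Wed: 10:14–15:53 = 5 h 39 min; less 60 min break → 4 h 39 min
Thu: 10:50–17:23 = 6 h 33 min; less 60 min break → 5 h 33 min
Fri: 10:00–21:12 = 11 h 12 min; less 60 min break → 10 h 12 min
Sat: 06:20–14:13 = 7 h 53 min; less 60 min break → 6 h 53 min
Sun: 10:36–15:53 = 5 h 17 min; less 60 min break → 4 h 17 min
Total: 4 h 39 min + 5 h 33 min + 10 h 12 min + 6 h 53 min + 4 h 17 min = 31 h 34 min.

31.57 hours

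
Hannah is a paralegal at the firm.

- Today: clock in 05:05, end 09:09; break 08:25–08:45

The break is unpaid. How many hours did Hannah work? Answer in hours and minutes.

Today: 05:05–09:09 = 4 h 4 min; less 20 min break → 3 h 44 min

3 h 44 min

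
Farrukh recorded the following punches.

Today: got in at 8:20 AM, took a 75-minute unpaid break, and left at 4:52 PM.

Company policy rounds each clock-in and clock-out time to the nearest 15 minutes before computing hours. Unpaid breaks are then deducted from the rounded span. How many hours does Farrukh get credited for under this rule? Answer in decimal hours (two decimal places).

7.25 hours

Today: in 8:20 AM→8:15 AM, out 4:52 PM→4:45 PM; 8 h 30 min − 75 min = 7 h 15 min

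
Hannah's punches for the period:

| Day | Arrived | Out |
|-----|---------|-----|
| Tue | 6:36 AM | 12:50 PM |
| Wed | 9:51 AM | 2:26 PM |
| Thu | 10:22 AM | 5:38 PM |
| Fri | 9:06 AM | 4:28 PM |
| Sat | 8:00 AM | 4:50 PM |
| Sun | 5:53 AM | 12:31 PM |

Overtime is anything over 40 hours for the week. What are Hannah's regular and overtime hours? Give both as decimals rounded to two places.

Tue: 6:36 AM–12:50 PM = 6 h 14 min
Wed: 9:51 AM–2:26 PM = 4 h 35 min
Thu: 10:22 AM–5:38 PM = 7 h 16 min
Fri: 9:06 AM–4:28 PM = 7 h 22 min
Sat: 8:00 AM–4:50 PM = 8 h 50 min
Sun: 5:53 AM–12:31 PM = 6 h 38 min
Total worked: 40 h 55 min = 40.92 h.
Threshold 40 h → overtime 0 h 55 min, regular 40 h 0 min.

Regular 40.00 hours, overtime 0.92 hours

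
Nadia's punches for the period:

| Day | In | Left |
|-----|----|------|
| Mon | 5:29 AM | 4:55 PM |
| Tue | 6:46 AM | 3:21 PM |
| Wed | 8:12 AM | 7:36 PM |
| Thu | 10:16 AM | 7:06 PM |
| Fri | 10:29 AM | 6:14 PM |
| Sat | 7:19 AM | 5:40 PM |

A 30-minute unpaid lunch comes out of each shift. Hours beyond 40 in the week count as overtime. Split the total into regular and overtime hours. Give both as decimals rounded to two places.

Mon: 5:29 AM–4:55 PM = 11 h 26 min; less 30 min break → 10 h 56 min
Tue: 6:46 AM–3:21 PM = 8 h 35 min; less 30 min break → 8 h 5 min
Wed: 8:12 AM–7:36 PM = 11 h 24 min; less 30 min break → 10 h 54 min
Thu: 10:16 AM–7:06 PM = 8 h 50 min; less 30 min break → 8 h 20 min
Fri: 10:29 AM–6:14 PM = 7 h 45 min; less 30 min break → 7 h 15 min
Sat: 7:19 AM–5:40 PM = 10 h 21 min; less 30 min break → 9 h 51 min
Total worked: 55 h 21 min = 55.35 h.
Threshold 40 h → overtime 15 h 21 min, regular 40 h 0 min.

Regular 40.00 hours, overtime 15.35 hours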